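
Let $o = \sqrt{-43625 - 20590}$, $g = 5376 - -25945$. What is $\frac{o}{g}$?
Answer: $\frac{3 i \sqrt{7135}}{31321} \approx 0.0080906 i$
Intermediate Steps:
$g = 31321$ ($g = 5376 + 25945 = 31321$)
$o = 3 i \sqrt{7135}$ ($o = \sqrt{-64215} = 3 i \sqrt{7135} \approx 253.41 i$)
$\frac{o}{g} = \frac{3 i \sqrt{7135}}{31321}$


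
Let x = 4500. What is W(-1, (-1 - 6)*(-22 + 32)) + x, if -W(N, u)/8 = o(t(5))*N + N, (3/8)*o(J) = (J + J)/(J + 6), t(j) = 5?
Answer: 149404/33 ≈ 4527.4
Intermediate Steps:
o(J) = 16*J/(3*(6 + J)) (o(J) = 8*((J + J)/(J + 6))/3 = 8*((2*J)/(6 + J))/3 = 8*(2*J/(6 + J))/3 = 16*J/(3*(6 + J)))
W(N, u) = -904*N/33 (W(N, u) = -8*(((16/3)*5/(6 + 5))*N + N) = -8*(((16/3)*5/11)*N + N) = -8*(((16/3)*5*(1/11))*N + N) = -8*(80*N/33 + N) = -904*N/33)
W(-1, (-1 - 6)*(-22 + 32)) + x = -904/33*(-1) + 4500 = 904/33 + 4500 = 149404/33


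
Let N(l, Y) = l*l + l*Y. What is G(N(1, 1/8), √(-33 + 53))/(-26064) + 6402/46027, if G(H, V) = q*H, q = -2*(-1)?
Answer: 74114741/533176768 ≈ 0.13901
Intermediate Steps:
N(l, Y) = l² + Y*l
q = 2
G(H, V) = 2*H
G(N(1, 1/8), √(-33 + 53))/(-26064) + 6402/46027 = (2*(1*(1/8 + 1)))/(-26064) + 6402/46027 = (2*(1*(1*(⅛) + 1)))*(-1/26064) + 6402*(1/46027) = (2*(1*(⅛ + 1)))*(-1/26064) + 6402/46027 = (2*(1*(9/8)))*(-1/26064) + 6402/46027 = (2*(9/8))*(-1/26064) + 6402/46027 = (9/4)*(-1/26064) + 6402/46027 = -1/11584 + 6402/46027 = 74114741/533176768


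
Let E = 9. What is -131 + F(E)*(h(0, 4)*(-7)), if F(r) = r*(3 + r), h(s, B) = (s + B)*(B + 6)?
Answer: -30371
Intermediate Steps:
h(s, B) = (6 + B)*(B + s) (h(s, B) = (B + s)*(6 + B) = (6 + B)*(B + s))
-131 + F(E)*(h(0, 4)*(-7)) = -131 + (9*(3 + 9))*((4² + 6*4 + 6*0 + 4*0)*(-7)) = -131 + (9*12)*((16 + 24 + 0 + 0)*(-7)) = -131 + 108*(40*(-7)) = -131 + 108*(-280) = -131 - 30240 = -30371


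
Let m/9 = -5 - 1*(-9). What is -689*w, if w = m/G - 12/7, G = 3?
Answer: -49608/7 ≈ -7086.9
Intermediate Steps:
m = 36 (m = 9*(-5 - 1*(-9)) = 9*(-5 + 9) = 9*4 = 36)
w = 72/7 (w = 36/3 - 12/7 = 36*(⅓) - 12*⅐ = 12 - 12/7 = 72/7 ≈ 10.286)
-689*w = -689*72/7 = -49608/7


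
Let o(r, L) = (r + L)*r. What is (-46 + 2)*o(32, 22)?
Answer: -76032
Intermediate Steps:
o(r, L) = r*(L + r) (o(r, L) = (L + r)*r = r*(L + r))
(-46 + 2)*o(32, 22) = (-46 + 2)*(32*(22 + 32)) = -1408*54 = -44*1728 = -76032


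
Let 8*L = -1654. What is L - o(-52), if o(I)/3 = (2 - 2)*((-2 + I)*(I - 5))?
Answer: -827/4 ≈ -206.75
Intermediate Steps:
L = -827/4 (L = (1/8)*(-1654) = -827/4 ≈ -206.75)
o(I) = 0 (o(I) = 3*((2 - 2)*((-2 + I)*(I - 5))) = 3*(0*((-2 + I)*(-5 + I))) = 3*(0*((-5 + I)*(-2 + I))) = 3*0 = 0)
L - o(-52) = -827/4 - 1*0 = -827/4 + 0 = -827/4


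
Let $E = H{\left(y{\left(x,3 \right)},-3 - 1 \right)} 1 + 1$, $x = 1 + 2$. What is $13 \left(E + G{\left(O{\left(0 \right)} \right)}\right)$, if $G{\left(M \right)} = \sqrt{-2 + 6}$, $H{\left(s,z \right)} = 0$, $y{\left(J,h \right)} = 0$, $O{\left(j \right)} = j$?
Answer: $39$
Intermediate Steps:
$x = 3$
$E = 1$ ($E = 0 \cdot 1 + 1 = 0 + 1 = 1$)
$G{\left(M \right)} = 2$ ($G{\left(M \right)} = \sqrt{4} = 2$)
$13 \left(E + G{\left(O{\left(0 \right)} \right)}\right) = 13 \left(1 + 2\right) = 13 \cdot 3 = 39$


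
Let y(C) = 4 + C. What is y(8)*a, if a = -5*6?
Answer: -360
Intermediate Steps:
a = -30
y(8)*a = (4 + 8)*(-30) = 12*(-30) = -360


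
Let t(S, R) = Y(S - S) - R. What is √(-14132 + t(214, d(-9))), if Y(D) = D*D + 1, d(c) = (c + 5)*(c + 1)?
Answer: I*√14163 ≈ 119.01*I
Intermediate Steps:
d(c) = (1 + c)*(5 + c) (d(c) = (5 + c)*(1 + c) = (1 + c)*(5 + c))
Y(D) = 1 + D² (Y(D) = D² + 1 = 1 + D²)
t(S, R) = 1 - R (t(S, R) = (1 + (S - S)²) - R = (1 + 0²) - R = (1 + 0) - R = 1 - R)
√(-14132 + t(214, d(-9))) = √(-14132 + (1 - (5 + (-9)² + 6*(-9)))) = √(-14132 + (1 - (5 + 81 - 54))) = √(-14132 + (1 - 1*32)) = √(-14132 + (1 - 32)) = √(-14132 - 31) = √(-14163) = I*√14163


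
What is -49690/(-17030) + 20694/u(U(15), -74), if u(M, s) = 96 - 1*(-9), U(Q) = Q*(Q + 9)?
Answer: 11921209/59605 ≈ 200.00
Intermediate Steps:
U(Q) = Q*(9 + Q)
u(M, s) = 105 (u(M, s) = 96 + 9 = 105)
-49690/(-17030) + 20694/u(U(15), -74) = -49690/(-17030) + 20694/105 = -49690*(-1/17030) + 20694*(1/105) = 4969/1703 + 6898/35 = 11921209/59605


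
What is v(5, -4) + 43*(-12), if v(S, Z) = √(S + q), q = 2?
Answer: -516 + √7 ≈ -513.35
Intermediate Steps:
v(S, Z) = √(2 + S) (v(S, Z) = √(S + 2) = √(2 + S))
v(5, -4) + 43*(-12) = √(2 + 5) + 43*(-12) = √7 - 516 = -516 + √7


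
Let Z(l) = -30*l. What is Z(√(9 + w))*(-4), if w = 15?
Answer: 240*√6 ≈ 587.88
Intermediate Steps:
Z(√(9 + w))*(-4) = -30*√(9 + 15)*(-4) = -60*√6*(-4) = 240*√6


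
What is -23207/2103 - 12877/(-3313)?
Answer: -49804460/6967239 ≈ -7.1484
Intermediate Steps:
-23207/2103 - 12877/(-3313) = -23207*1/2103 - 12877*(-1/3313) = -23207/2103 + 12877/3313 = -49804460/6967239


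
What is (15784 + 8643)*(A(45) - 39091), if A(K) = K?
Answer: -953776642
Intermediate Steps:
(15784 + 8643)*(A(45) - 39091) = (15784 + 8643)*(45 - 39091) = 24427*(-39046) = -953776642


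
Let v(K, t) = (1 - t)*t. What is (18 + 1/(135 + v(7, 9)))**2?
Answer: 1288225/3969 ≈ 324.57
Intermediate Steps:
v(K, t) = t*(1 - t)
(18 + 1/(135 + v(7, 9)))**2 = (18 + 1/(135 + 9*(1 - 1*9)))**2 = (18 + 1/(135 + 9*(1 - 9)))**2 = (18 + 1/(135 + 9*(-8)))**2 = (18 + 1/(135 - 72))**2 = (18 + 1/63)**2 = (1135/63)**2 = 1288225/3969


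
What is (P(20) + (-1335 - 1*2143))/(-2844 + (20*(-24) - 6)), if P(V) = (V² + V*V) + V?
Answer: 443/555 ≈ 0.79820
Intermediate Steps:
P(V) = V + 2*V² (P(V) = (V² + V²) + V = 2*V² + V = V + 2*V²)
(P(20) + (-1335 - 1*2143))/(-2844 + (20*(-24) - 6)) = (20*(1 + 2*20) + (-1335 - 1*2143))/(-2844 + (20*(-24) - 6)) = (20*(1 + 40) + (-1335 - 2143))/(-2844 + (-480 - 6)) = (20*41 - 3478)/(-2844 - 486) = (820 - 3478)/(-3330) = -2658*(-1/3330) = 443/555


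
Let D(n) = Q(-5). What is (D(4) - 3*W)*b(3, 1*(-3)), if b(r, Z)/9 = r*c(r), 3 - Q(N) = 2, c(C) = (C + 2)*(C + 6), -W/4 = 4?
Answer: 59535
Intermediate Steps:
W = -16 (W = -4*4 = -16)
c(C) = (2 + C)*(6 + C)
Q(N) = 1 (Q(N) = 3 - 1*2 = 3 - 2 = 1)
D(n) = 1
b(r, Z) = 9*r*(12 + r² + 8*r) (b(r, Z) = 9*(r*(12 + r² + 8*r)) = 9*r*(12 + r² + 8*r))
(D(4) - 3*W)*b(3, 1*(-3)) = (1 - 3*(-16))*(9*3*(12 + 3² + 8*3)) = (1 + 48)*(9*3*(12 + 9 + 24)) = 49*(9*3*45) = 49*1215 = 59535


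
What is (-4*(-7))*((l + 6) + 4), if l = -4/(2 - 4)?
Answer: 336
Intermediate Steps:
l = 2 (l = -4/(-2) = -4*(-½) = 2)
(-4*(-7))*((l + 6) + 4) = (-4*(-7))*((2 + 6) + 4) = 28*(8 + 4) = 28*12 = 336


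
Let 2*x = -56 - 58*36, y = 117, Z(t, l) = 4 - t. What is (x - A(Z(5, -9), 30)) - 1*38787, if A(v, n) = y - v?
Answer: -39977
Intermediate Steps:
x = -1072 (x = (-56 - 58*36)/2 = (-56 - 2088)/2 = (½)*(-2144) = -1072)
A(v, n) = 117 - v
(x - A(Z(5, -9), 30)) - 1*38787 = (-1072 - (117 - (4 - 1*5))) - 1*38787 = (-1072 - (117 - (4 - 5))) - 38787 = (-1072 - (117 - 1*(-1))) - 38787 = (-1072 - (117 + 1)) - 38787 = (-1072 - 1*118) - 38787 = (-1072 - 118) - 38787 = -1190 - 38787 = -39977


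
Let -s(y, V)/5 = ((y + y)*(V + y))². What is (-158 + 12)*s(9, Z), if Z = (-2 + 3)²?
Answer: 23652000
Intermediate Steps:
Z = 1 (Z = 1² = 1)
s(y, V) = -20*y²*(V + y)² (s(y, V) = -5*(V + y)²*(y + y)² = -5*4*y²*(V + y)² = -20*y²*(V + y)²)
(-158 + 12)*s(9, Z) = (-158 + 12)*(-20*9²*(1 + 9)²) = -(-2920)*81*10² = -(-2920)*81*100 = -146*(-162000) = 23652000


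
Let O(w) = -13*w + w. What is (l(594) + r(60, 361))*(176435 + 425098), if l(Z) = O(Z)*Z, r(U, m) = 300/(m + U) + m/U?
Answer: -21444947873231229/8420 ≈ -2.5469e+12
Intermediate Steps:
O(w) = -12*w
r(U, m) = 300/(U + m) + m/U
l(Z) = -12*Z² (l(Z) = (-12*Z)*Z = -12*Z²)
(l(594) + r(60, 361))*(176435 + 425098) = (-12*594² + (361² + 300*60 + 60*361)/(60*(60 + 361)))*(176435 + 425098) = (-12*352836 + (1/60)*(130321 + 18000 + 21660)/421)*601533 = (-4234032 + (1/60)*(1/421)*169981)*601533 = (-4234032 + 169981/25260)*601533 = -106951478339/25260*601533 = -21444947873231229/8420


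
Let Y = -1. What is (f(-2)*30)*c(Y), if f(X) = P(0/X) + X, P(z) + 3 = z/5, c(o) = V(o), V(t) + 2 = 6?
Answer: -600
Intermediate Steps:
V(t) = 4 (V(t) = -2 + 6 = 4)
c(o) = 4
P(z) = -3 + z/5
f(X) = -3 + X (f(X) = (-3 + (0/X)/5) + X = (-3 + (1/5)*0) + X = (-3 + 0) + X = -3 + X)
(f(-2)*30)*c(Y) = ((-3 - 2)*30)*4 = -5*30*4 = -150*4 = -600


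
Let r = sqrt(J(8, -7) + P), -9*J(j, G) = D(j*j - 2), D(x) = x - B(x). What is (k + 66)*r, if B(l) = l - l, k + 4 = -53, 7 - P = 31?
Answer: 3*I*sqrt(278) ≈ 50.02*I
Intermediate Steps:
P = -24 (P = 7 - 1*31 = 7 - 31 = -24)
k = -57 (k = -4 - 53 = -57)
B(l) = 0
D(x) = x (D(x) = x - 1*0 = x + 0 = x)
J(j, G) = 2/9 - j**2/9 (J(j, G) = -(j*j - 2)/9 = -(j**2 - 2)/9 = -(-2 + j**2)/9 = 2/9 - j**2/9)
r = I*sqrt(278)/3 (r = sqrt((2/9 - 1/9*8**2) - 24) = sqrt((2/9 - 1/9*64) - 24) = sqrt((2/9 - 64/9) - 24) = sqrt(-62/9 - 24) = sqrt(-278/9) = I*sqrt(278)/3 ≈ 5.5578*I)
(k + 66)*r = (-57 + 66)*(I*sqrt(278)/3) = 9*(I*sqrt(278)/3) = 3*I*sqrt(278)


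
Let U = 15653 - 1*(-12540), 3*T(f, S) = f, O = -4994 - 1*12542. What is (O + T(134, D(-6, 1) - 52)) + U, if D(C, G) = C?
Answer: 32105/3 ≈ 10702.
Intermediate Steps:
O = -17536 (O = -4994 - 12542 = -17536)
T(f, S) = f/3
U = 28193 (U = 15653 + 12540 = 28193)
(O + T(134, D(-6, 1) - 52)) + U = (-17536 + (1/3)*134) + 28193 = (-17536 + 134/3) + 28193 = -52474/3 + 28193 = 32105/3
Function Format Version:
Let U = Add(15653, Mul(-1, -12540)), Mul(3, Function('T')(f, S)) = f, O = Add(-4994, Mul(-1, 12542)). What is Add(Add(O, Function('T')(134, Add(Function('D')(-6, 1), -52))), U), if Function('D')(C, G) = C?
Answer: Rational(32105, 3) ≈ 10702.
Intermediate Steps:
O = -17536 (O = Add(-4994, -12542) = -17536)
Function('T')(f, S) = Mul(Rational(1, 3), f)
U = 28193 (U = Add(15653, 12540) = 28193)
Add(Add(O, Function('T')(134, Add(Function('D')(-6, 1), -52))), U) = Add(Add(-17536, Mul(Rational(1, 3), 134)), 28193) = Add(Add(-17536, Rational(134, 3)), 28193) = Add(Rational(-52474, 3), 28193) = Rational(32105, 3)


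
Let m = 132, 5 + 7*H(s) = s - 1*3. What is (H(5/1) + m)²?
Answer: 848241/49 ≈ 17311.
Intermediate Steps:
H(s) = -8/7 + s/7 (H(s) = -5/7 + (s - 1*3)/7 = -5/7 + (s - 3)/7 = -5/7 + (-3 + s)/7 = -5/7 + (-3/7 + s/7) = -8/7 + s/7)
(H(5/1) + m)² = ((-8/7 + (5/1)/7) + 132)² = ((-8/7 + (5*1)/7) + 132)² = ((-8/7 + (⅐)*5) + 132)² = ((-8/7 + 5/7) + 132)² = (-3/7 + 132)² = (921/7)² = 848241/49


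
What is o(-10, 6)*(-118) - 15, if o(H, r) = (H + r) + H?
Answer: 1637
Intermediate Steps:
o(H, r) = r + 2*H
o(-10, 6)*(-118) - 15 = (6 + 2*(-10))*(-118) - 15 = (6 - 20)*(-118) - 15 = -14*(-118) - 15 = 1652 - 15 = 1637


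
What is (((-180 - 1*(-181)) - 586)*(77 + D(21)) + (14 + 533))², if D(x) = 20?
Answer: 3158215204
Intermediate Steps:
(((-180 - 1*(-181)) - 586)*(77 + D(21)) + (14 + 533))² = (((-180 - 1*(-181)) - 586)*(77 + 20) + (14 + 533))² = (((-180 + 181) - 586)*97 + 547)² = ((1 - 586)*97 + 547)² = (-585*97 + 547)² = (-56745 + 547)² = (-56198)² = 3158215204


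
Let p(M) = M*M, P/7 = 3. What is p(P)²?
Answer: 194481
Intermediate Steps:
P = 21 (P = 7*3 = 21)
p(M) = M²
p(P)² = (21²)² = 441² = 194481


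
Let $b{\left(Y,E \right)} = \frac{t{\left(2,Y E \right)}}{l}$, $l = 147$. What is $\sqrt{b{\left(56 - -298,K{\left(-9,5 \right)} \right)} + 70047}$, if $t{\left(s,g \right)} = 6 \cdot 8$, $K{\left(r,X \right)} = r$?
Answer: $\frac{\sqrt{3432319}}{7} \approx 264.66$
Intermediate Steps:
$t{\left(s,g \right)} = 48$
$b{\left(Y,E \right)} = \frac{16}{49}$ ($b{\left(Y,E \right)} = \frac{48}{147} = 48 \cdot \frac{1}{147} = \frac{16}{49}$)
$\sqrt{b{\left(56 - -298,K{\left(-9,5 \right)} \right)} + 70047} = \sqrt{\frac{16}{49} + 70047} = \sqrt{\frac{3432319}{49}} = \frac{\sqrt{3432319}}{7}$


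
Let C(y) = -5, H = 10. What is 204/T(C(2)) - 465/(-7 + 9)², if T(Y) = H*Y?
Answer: -12033/100 ≈ -120.33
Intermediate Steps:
T(Y) = 10*Y
204/T(C(2)) - 465/(-7 + 9)² = 204/((10*(-5))) - 465/(-7 + 9)² = 204/(-50) - 465/(2²) = 204*(-1/50) - 465/4 = -102/25 - 465*¼ = -102/25 - 465/4 = -12033/100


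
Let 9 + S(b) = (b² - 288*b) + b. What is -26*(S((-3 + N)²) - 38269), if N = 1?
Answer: 1024660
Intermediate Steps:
S(b) = -9 + b² - 287*b (S(b) = -9 + ((b² - 288*b) + b) = -9 + (b² - 287*b) = -9 + b² - 287*b)
-26*(S((-3 + N)²) - 38269) = -26*((-9 + ((-3 + 1)²)² - 287*(-3 + 1)²) - 38269) = -26*((-9 + ((-2)²)² - 287*(-2)²) - 38269) = -26*((-9 + 4² - 287*4) - 38269) = -26*((-9 + 16 - 1148) - 38269) = -26*(-1141 - 38269) = -26*(-39410) = 1024660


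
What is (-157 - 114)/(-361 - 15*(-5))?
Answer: 271/286 ≈ 0.94755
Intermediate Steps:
(-157 - 114)/(-361 - 15*(-5)) = -271/(-361 + 75) = -271/(-286) = -271*(-1/286) = 271/286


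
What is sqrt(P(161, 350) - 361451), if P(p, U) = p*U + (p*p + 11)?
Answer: I*sqrt(279169) ≈ 528.36*I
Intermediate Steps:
P(p, U) = 11 + p**2 + U*p (P(p, U) = U*p + (p**2 + 11) = U*p + (11 + p**2) = 11 + p**2 + U*p)
sqrt(P(161, 350) - 361451) = sqrt((11 + 161**2 + 350*161) - 361451) = sqrt((11 + 25921 + 56350) - 361451) = sqrt(82282 - 361451) = sqrt(-279169) = I*sqrt(279169)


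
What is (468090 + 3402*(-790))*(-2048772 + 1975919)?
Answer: 161696504970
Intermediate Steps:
(468090 + 3402*(-790))*(-2048772 + 1975919) = (468090 - 2687580)*(-72853) = -2219490*(-72853) = 161696504970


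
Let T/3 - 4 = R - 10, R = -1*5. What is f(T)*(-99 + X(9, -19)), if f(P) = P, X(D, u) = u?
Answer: 3894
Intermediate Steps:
R = -5
T = -33 (T = 12 + 3*(-5 - 10) = 12 + 3*(-15) = 12 - 45 = -33)
f(T)*(-99 + X(9, -19)) = -33*(-99 - 19) = -33*(-118) = 3894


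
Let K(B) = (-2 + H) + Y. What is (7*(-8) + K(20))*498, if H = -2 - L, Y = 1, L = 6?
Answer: -32370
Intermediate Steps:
H = -8 (H = -2 - 1*6 = -2 - 6 = -8)
K(B) = -9 (K(B) = (-2 - 8) + 1 = -10 + 1 = -9)
(7*(-8) + K(20))*498 = (7*(-8) - 9)*498 = (-56 - 9)*498 = -65*498 = -32370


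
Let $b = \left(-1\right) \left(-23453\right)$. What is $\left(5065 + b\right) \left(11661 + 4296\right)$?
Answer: $455061726$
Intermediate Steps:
$b = 23453$
$\left(5065 + b\right) \left(11661 + 4296\right) = \left(5065 + 23453\right) \left(11661 + 4296\right) = 28518 \cdot 15957 = 455061726$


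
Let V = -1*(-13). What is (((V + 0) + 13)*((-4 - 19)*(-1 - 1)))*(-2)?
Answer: -2392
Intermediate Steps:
V = 13
(((V + 0) + 13)*((-4 - 19)*(-1 - 1)))*(-2) = (((13 + 0) + 13)*((-4 - 19)*(-1 - 1)))*(-2) = ((13 + 13)*(-23*(-2)))*(-2) = (26*46)*(-2) = 1196*(-2) = -2392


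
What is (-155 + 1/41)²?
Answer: 40373316/1681 ≈ 24017.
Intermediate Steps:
(-155 + 1/41)² = (-6354/41)² = 40373316/1681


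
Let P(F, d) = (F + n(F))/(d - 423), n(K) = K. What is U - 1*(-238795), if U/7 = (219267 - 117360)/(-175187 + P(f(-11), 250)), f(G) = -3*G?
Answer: 1033876604734/4329631 ≈ 2.3879e+5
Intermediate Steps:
P(F, d) = 2*F/(-423 + d) (P(F, d) = (F + F)/(d - 423) = (2*F)/(-423 + d) = 2*F/(-423 + d))
U = -17629911/4329631 (U = 7*((219267 - 117360)/(-175187 + 2*(-3*(-11))/(-423 + 250))) = 7*(101907/(-175187 + 2*33/(-173))) = 7*(101907/(-175187 + 2*33*(-1/173))) = 7*(101907/(-175187 - 66/173)) = 7*(101907/(-30307417/173)) = 7*(101907*(-173/30307417)) = 7*(-17629911/30307417) = -17629911/4329631 ≈ -4.0719)
U - 1*(-238795) = -17629911/4329631 - 1*(-238795) = -17629911/4329631 + 238795 = 1033876604734/4329631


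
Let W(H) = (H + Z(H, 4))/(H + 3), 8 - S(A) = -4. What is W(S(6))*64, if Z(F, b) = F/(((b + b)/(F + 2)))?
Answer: 704/5 ≈ 140.80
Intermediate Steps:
Z(F, b) = F*(2 + F)/(2*b) (Z(F, b) = F/(((2*b)/(2 + F))) = F/((2*b/(2 + F))) = F*((2 + F)/(2*b)) = F*(2 + F)/(2*b))
S(A) = 12 (S(A) = 8 - 1*(-4) = 8 + 4 = 12)
W(H) = (H + H*(2 + H)/8)/(3 + H) (W(H) = (H + (½)*H*(2 + H)/4)/(H + 3) = (H + (½)*H*(¼)*(2 + H))/(3 + H) = (H + H*(2 + H)/8)/(3 + H))
W(S(6))*64 = ((⅛)*12*(10 + 12)/(3 + 12))*64 = ((⅛)*12*22/15)*64 = ((⅛)*12*(1/15)*22)*64 = (11/5)*64 = 704/5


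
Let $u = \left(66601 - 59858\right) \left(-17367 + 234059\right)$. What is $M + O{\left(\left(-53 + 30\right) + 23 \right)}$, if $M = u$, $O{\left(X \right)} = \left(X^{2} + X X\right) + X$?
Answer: $1461154156$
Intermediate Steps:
$O{\left(X \right)} = X + 2 X^{2}$ ($O{\left(X \right)} = \left(X^{2} + X^{2}\right) + X = 2 X^{2} + X = X + 2 X^{2}$)
$u = 1461154156$ ($u = 6743 \cdot 216692 = 1461154156$)
$M = 1461154156$
$M + O{\left(\left(-53 + 30\right) + 23 \right)} = 1461154156 + \left(\left(-53 + 30\right) + 23\right) \left(1 + 2 \left(\left(-53 + 30\right) + 23\right)\right) = 1461154156 + \left(-23 + 23\right) \left(1 + 2 \left(-23 + 23\right)\right) = 1461154156 + 0 \left(1 + 2 \cdot 0\right) = 1461154156 + 0 \left(1 + 0\right) = 1461154156 + 0 \cdot 1 = 1461154156 + 0 = 1461154156$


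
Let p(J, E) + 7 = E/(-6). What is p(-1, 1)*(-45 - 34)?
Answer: 3397/6 ≈ 566.17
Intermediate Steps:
p(J, E) = -7 - E/6 (p(J, E) = -7 + E/(-6) = -7 + E*(-1/6) = -7 - E/6)
p(-1, 1)*(-45 - 34) = (-7 - 1/6*1)*(-45 - 34) = (-7 - 1/6)*(-79) = -43/6*(-79) = 3397/6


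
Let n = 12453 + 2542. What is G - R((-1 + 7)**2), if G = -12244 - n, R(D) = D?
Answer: -27275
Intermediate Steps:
n = 14995
G = -27239 (G = -12244 - 1*14995 = -12244 - 14995 = -27239)
G - R((-1 + 7)**2) = -27239 - (-1 + 7)**2 = -27239 - 1*6**2 = -27239 - 1*36 = -27239 - 36 = -27275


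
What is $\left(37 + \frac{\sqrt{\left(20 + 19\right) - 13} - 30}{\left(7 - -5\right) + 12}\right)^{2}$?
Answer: $\frac{\left(858 + \sqrt{26}\right)^{2}}{576} \approx 1293.3$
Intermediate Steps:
$\left(37 + \frac{\sqrt{\left(20 + 19\right) - 13} - 30}{\left(7 - -5\right) + 12}\right)^{2} = \left(37 + \frac{\sqrt{39 - 13} - 30}{\left(7 + 5\right) + 12}\right)^{2} = \left(37 + \frac{\sqrt{26} - 30}{12 + 12}\right)^{2} = \left(37 + \frac{-30 + \sqrt{26}}{24}\right)^{2} = \left(37 + \left(-30 + \sqrt{26}\right) \frac{1}{24}\right)^{2} = \left(37 - \left(\frac{5}{4} - \frac{\sqrt{26}}{24}\right)\right)^{2} = \left(\frac{143}{4} + \frac{\sqrt{26}}{24}\right)^{2}$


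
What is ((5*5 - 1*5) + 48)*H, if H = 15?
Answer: 1020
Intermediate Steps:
((5*5 - 1*5) + 48)*H = ((5*5 - 1*5) + 48)*15 = ((25 - 5) + 48)*15 = (20 + 48)*15 = 68*15 = 1020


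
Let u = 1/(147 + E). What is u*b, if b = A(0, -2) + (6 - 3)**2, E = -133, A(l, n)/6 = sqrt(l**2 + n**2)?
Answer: 3/2 ≈ 1.5000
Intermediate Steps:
A(l, n) = 6*sqrt(l**2 + n**2)
b = 21 (b = 6*sqrt(0**2 + (-2)**2) + (6 - 3)**2 = 6*sqrt(0 + 4) + 3**2 = 6*sqrt(4) + 9 = 6*2 + 9 = 12 + 9 = 21)
u = 1/14 (u = 1/(147 - 133) = 1/14 ≈ 0.071429)
u*b = (1/14)*21 = 3/2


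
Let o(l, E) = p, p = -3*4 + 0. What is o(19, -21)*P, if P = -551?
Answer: 6612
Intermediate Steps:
p = -12 (p = -12 + 0 = -12)
o(l, E) = -12
o(19, -21)*P = -12*(-551) = 6612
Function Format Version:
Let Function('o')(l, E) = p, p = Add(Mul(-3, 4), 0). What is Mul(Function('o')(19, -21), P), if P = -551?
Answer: 6612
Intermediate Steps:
p = -12 (p = Add(-12, 0) = -12)
Function('o')(l, E) = -12
Mul(Function('o')(19, -21), P) = Mul(-12, -551) = 6612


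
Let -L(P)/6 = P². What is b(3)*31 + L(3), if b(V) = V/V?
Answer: -23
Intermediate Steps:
b(V) = 1
L(P) = -6*P²
b(3)*31 + L(3) = 1*31 - 6*3² = 31 - 6*9 = 31 - 54 = -23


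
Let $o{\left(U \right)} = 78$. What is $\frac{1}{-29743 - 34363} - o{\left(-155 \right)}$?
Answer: $- \frac{5000269}{64106} \approx -78.0$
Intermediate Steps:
$\frac{1}{-29743 - 34363} - o{\left(-155 \right)} = \frac{1}{-29743 - 34363} - 78 = \frac{1}{-64106} - 78 = - \frac{1}{64106} - 78 = - \frac{5000269}{64106}$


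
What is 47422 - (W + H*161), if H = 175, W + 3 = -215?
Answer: 19465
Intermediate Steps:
W = -218 (W = -3 - 215 = -218)
47422 - (W + H*161) = 47422 - (-218 + 175*161) = 47422 - (-218 + 28175) = 47422 - 1*27957 = 47422 - 27957 = 19465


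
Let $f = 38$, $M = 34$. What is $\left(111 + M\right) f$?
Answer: $5510$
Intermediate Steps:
$\left(111 + M\right) f = \left(111 + 34\right) 38 = 145 \cdot 38 = 5510$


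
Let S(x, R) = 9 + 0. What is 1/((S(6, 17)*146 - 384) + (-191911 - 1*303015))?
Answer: -1/493996 ≈ -2.0243e-6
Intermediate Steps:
S(x, R) = 9
1/((S(6, 17)*146 - 384) + (-191911 - 1*303015)) = 1/((9*146 - 384) + (-191911 - 1*303015)) = 1/((1314 - 384) + (-191911 - 303015)) = 1/(930 - 494926) = 1/(-493996) = -1/493996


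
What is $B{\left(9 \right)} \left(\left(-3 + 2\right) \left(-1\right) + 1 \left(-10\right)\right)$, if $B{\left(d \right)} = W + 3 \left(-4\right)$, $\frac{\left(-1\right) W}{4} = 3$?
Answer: $216$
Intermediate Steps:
$W = -12$ ($W = \left(-4\right) 3 = -12$)
$B{\left(d \right)} = -24$ ($B{\left(d \right)} = -12 + 3 \left(-4\right) = -12 - 12 = -24$)
$B{\left(9 \right)} \left(\left(-3 + 2\right) \left(-1\right) + 1 \left(-10\right)\right) = - 24 \left(\left(-3 + 2\right) \left(-1\right) + 1 \left(-10\right)\right) = - 24 \left(\left(-1\right) \left(-1\right) - 10\right) = - 24 \left(1 - 10\right) = \left(-24\right) \left(-9\right) = 216$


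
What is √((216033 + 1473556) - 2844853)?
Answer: 8*I*√18051 ≈ 1074.8*I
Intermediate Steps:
√((216033 + 1473556) - 2844853) = √(1689589 - 2844853) = √(-1155264) = 8*I*√18051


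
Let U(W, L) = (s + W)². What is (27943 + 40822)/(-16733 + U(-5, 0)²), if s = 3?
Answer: -68765/16717 ≈ -4.1135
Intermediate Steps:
U(W, L) = (3 + W)²
(27943 + 40822)/(-16733 + U(-5, 0)²) = (27943 + 40822)/(-16733 + ((3 - 5)²)²) = 68765/(-16733 + ((-2)²)²) = 68765/(-16733 + 4²) = 68765/(-16733 + 16) = 68765/(-16717) = 68765*(-1/16717) = -68765/16717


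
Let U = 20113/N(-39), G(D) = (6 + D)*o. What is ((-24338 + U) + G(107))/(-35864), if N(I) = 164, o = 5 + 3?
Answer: 3823063/5881696 ≈ 0.64999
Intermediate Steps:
o = 8
G(D) = 48 + 8*D (G(D) = (6 + D)*8 = 48 + 8*D)
U = 20113/164 ≈ 122.64
((-24338 + U) + G(107))/(-35864) = ((-24338 + 20113/164) + (48 + 8*107))/(-35864) = (-3971319/164 + (48 + 856))*(-1/35864) = (-3971319/164 + 904)*(-1/35864) = -3823063/164*(-1/35864) = 3823063/5881696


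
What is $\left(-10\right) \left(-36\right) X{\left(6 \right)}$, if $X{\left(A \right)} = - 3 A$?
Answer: $-6480$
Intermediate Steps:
$\left(-10\right) \left(-36\right) X{\left(6 \right)} = \left(-10\right) \left(-36\right) \left(\left(-3\right) 6\right) = 360 \left(-18\right) = -6480$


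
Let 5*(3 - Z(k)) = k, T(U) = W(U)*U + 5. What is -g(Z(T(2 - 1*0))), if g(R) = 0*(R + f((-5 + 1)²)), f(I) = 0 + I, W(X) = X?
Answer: 0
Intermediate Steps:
T(U) = 5 + U² (T(U) = U*U + 5 = U² + 5 = 5 + U²)
Z(k) = 3 - k/5
f(I) = I
g(R) = 0 (g(R) = 0*(R + (-5 + 1)²) = 0*(R + (-4)²) = 0*(R + 16) = 0*(16 + R) = 0)
-g(Z(T(2 - 1*0))) = -1*0 = 0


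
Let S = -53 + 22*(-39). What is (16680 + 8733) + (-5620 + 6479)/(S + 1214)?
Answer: 7700998/303 ≈ 25416.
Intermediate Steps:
S = -911 (S = -53 - 858 = -911)
(16680 + 8733) + (-5620 + 6479)/(S + 1214) = (16680 + 8733) + (-5620 + 6479)/(-911 + 1214) = 25413 + 859/303 = 7700998/303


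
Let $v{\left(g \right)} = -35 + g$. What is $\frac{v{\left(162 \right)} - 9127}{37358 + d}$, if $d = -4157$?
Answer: $- \frac{1000}{3689} \approx -0.27108$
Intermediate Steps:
$\frac{v{\left(162 \right)} - 9127}{37358 + d} = \frac{\left(-35 + 162\right) - 9127}{37358 - 4157} = \frac{127 - 9127}{33201} = \left(-9000\right) \frac{1}{33201} = - \frac{1000}{3689}$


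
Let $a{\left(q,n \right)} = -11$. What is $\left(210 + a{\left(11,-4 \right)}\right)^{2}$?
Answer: $39601$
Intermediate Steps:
$\left(210 + a{\left(11,-4 \right)}\right)^{2} = \left(210 - 11\right)^{2} = 199^{2} = 39601$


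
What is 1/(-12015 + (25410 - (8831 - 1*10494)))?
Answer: 1/15058 ≈ 6.6410e-5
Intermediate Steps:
1/(-12015 + (25410 - (8831 - 1*10494))) = 1/(-12015 + (25410 - (8831 - 10494))) = 1/(-12015 + (25410 - 1*(-1663))) = 1/(-12015 + (25410 + 1663)) = 1/(-12015 + 27073) = 1/15058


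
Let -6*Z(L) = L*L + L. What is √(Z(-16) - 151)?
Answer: I*√191 ≈ 13.82*I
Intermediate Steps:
Z(L) = -L/6 - L²/6 (Z(L) = -(L*L + L)/6 = -(L² + L)/6 = -(L + L²)/6 = -L/6 - L²/6)
√(Z(-16) - 151) = √(-⅙*(-16)*(1 - 16) - 151) = √(-⅙*(-16)*(-15) - 151) = √(-40 - 151) = √(-191) = I*√191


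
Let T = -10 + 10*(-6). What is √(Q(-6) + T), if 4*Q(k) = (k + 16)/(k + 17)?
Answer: I*√33770/22 ≈ 8.353*I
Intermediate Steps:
Q(k) = (16 + k)/(4*(17 + k)) (Q(k) = ((k + 16)/(k + 17))/4 = ((16 + k)/(17 + k))/4 = (16 + k)/(4*(17 + k)))
T = -70 (T = -10 - 60 = -70)
√(Q(-6) + T) = √((16 - 6)/(4*(17 - 6)) - 70) = √((¼)*10/11 - 70) = √((¼)*(1/11)*10 - 70) = √(5/22 - 70) = √(-1535/22) = I*√33770/22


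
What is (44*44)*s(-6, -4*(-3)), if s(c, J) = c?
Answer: -11616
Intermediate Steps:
(44*44)*s(-6, -4*(-3)) = (44*44)*(-6) = 1936*(-6) = -11616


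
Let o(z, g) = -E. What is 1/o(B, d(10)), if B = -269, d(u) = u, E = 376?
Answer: -1/376 ≈ -0.0026596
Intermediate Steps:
o(z, g) = -376 (o(z, g) = -1*376 = -376)
1/o(B, d(10)) = 1/(-376) = -1/376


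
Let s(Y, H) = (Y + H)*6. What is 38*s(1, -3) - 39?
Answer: -495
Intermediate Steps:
s(Y, H) = 6*H + 6*Y (s(Y, H) = (H + Y)*6 = 6*H + 6*Y)
38*s(1, -3) - 39 = 38*(6*(-3) + 6*1) - 39 = 38*(-18 + 6) - 39 = 38*(-12) - 39 = -456 - 39 = -495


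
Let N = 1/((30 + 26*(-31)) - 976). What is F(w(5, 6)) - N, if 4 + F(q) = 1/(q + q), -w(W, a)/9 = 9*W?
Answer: -946237/236520 ≈ -4.0007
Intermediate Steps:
w(W, a) = -81*W
F(q) = -4 + 1/(2*q) (F(q) = -4 + 1/(q + q) = -4 + 1/(2*q))
N = -1/1752 (N = 1/((30 - 806) - 976) = 1/(-776 - 976) = 1/(-1752) = -1/1752 ≈ -0.00057078)
F(w(5, 6)) - N = (-4 + 1/(2*((-81*5)))) - 1*(-1/1752) = (-4 + (½)/(-405)) + 1/1752 = (-4 + (½)*(-1/405)) + 1/1752 = (-4 - 1/810) + 1/1752 = -3241/810 + 1/1752 = -946237/236520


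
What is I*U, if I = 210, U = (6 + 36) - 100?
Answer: -12180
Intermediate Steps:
U = -58 (U = 42 - 100 = -58)
I*U = 210*(-58) = -12180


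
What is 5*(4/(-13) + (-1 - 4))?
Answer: -345/13 ≈ -26.538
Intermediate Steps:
5*(4/(-13) + (-1 - 4)) = 5*(4*(-1/13) - 5) = 5*(-4/13 - 5) = 5*(-69/13) = -345/13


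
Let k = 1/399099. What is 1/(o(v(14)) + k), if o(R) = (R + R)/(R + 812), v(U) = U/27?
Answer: 625388133/799765 ≈ 781.96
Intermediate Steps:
v(U) = U/27 (v(U) = U*(1/27) = U/27)
o(R) = 2*R/(812 + R) (o(R) = (2*R)/(812 + R) = 2*R/(812 + R))
k = 1/399099 ≈ 2.5056e-6
1/(o(v(14)) + k) = 1/(2*((1/27)*14)/(812 + (1/27)*14) + 1/399099) = 1/(2*(14/27)/(812 + 14/27) + 1/399099) = 1/(2*(14/27)/(21938/27) + 1/399099) = 1/(2*(14/27)*(27/21938) + 1/399099) = 1/(2/1567 + 1/399099) = 1/(799765/625388133) = 625388133/799765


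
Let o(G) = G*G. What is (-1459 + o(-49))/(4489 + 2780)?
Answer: 314/2423 ≈ 0.12959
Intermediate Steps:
o(G) = G²
(-1459 + o(-49))/(4489 + 2780) = (-1459 + (-49)²)/(4489 + 2780) = (-1459 + 2401)/7269 = 942*(1/7269) = 314/2423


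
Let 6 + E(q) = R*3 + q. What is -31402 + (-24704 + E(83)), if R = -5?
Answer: -56044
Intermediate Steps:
E(q) = -21 + q (E(q) = -6 + (-5*3 + q) = -6 + (-15 + q) = -21 + q)
-31402 + (-24704 + E(83)) = -31402 + (-24704 + (-21 + 83)) = -31402 + (-24704 + 62) = -31402 - 24642 = -56044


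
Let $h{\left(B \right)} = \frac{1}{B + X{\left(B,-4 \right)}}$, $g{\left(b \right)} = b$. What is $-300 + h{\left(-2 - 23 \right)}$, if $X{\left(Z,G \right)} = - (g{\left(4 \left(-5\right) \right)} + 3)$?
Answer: $- \frac{2401}{8} \approx -300.13$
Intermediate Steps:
$X{\left(Z,G \right)} = 17$ ($X{\left(Z,G \right)} = - (4 \left(-5\right) + 3) = - (-20 + 3) = \left(-1\right) \left(-17\right) = 17$)
$h{\left(B \right)} = \frac{1}{17 + B}$ ($h{\left(B \right)} = \frac{1}{B + 17} = \frac{1}{17 + B}$)
$-300 + h{\left(-2 - 23 \right)} = -300 + \frac{1}{17 - 25} = -300 + \frac{1}{-8} = -300 - \frac{1}{8} = - \frac{2401}{8}$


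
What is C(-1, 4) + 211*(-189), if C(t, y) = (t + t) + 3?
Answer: -39878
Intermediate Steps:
C(t, y) = 3 + 2*t (C(t, y) = 2*t + 3 = 3 + 2*t)
C(-1, 4) + 211*(-189) = (3 + 2*(-1)) + 211*(-189) = (3 - 2) - 39879 = 1 - 39879 = -39878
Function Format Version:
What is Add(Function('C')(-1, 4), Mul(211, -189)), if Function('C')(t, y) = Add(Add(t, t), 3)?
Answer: -39878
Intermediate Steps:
Function('C')(t, y) = Add(3, Mul(2, t)) (Function('C')(t, y) = Add(Mul(2, t), 3) = Add(3, Mul(2, t)))
Add(Function('C')(-1, 4), Mul(211, -189)) = Add(Add(3, Mul(2, -1)), Mul(211, -189)) = Add(Add(3, -2), -39879) = Add(1, -39879) = -39878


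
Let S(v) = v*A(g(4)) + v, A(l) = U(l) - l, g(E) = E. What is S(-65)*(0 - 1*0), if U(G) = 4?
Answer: 0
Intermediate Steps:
A(l) = 4 - l
S(v) = v (S(v) = v*(4 - 1*4) + v = v*(4 - 4) + v = v*0 + v = 0 + v = v)
S(-65)*(0 - 1*0) = -65*(0 - 1*0) = -65*(0 + 0) = -65*0 = 0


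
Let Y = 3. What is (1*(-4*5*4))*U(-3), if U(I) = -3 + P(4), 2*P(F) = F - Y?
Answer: 200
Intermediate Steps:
P(F) = -3/2 + F/2 (P(F) = (F - 1*3)/2 = (F - 3)/2 = (-3 + F)/2 = -3/2 + F/2)
U(I) = -5/2 (U(I) = -3 + (-3/2 + (1/2)*4) = -3 + (-3/2 + 2) = -3 + 1/2 = -5/2)
(1*(-4*5*4))*U(-3) = (1*(-4*5*4))*(-5/2) = (1*(-20*4))*(-5/2) = (1*(-80))*(-5/2) = -80*(-5/2) = 200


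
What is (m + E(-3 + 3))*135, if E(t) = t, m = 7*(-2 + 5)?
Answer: 2835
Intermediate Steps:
m = 21 (m = 7*3 = 21)
(m + E(-3 + 3))*135 = (21 + (-3 + 3))*135 = (21 + 0)*135 = 21*135 = 2835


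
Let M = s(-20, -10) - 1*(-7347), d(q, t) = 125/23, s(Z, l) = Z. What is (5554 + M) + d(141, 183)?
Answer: 296388/23 ≈ 12886.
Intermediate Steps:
d(q, t) = 125/23 (d(q, t) = 125*(1/23) = 125/23)
M = 7327 (M = -20 - 1*(-7347) = -20 + 7347 = 7327)
(5554 + M) + d(141, 183) = (5554 + 7327) + 125/23 = 12881 + 125/23 = 296388/23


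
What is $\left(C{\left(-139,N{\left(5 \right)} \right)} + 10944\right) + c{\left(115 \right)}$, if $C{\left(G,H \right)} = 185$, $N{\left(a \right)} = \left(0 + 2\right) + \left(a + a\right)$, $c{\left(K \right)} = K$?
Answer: $11244$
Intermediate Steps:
$N{\left(a \right)} = 2 + 2 a$
$\left(C{\left(-139,N{\left(5 \right)} \right)} + 10944\right) + c{\left(115 \right)} = \left(185 + 10944\right) + 115 = 11129 + 115 = 11244$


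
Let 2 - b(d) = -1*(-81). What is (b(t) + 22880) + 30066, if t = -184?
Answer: 52867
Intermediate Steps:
b(d) = -79 (b(d) = 2 - (-1)*(-81) = 2 - 1*81 = 2 - 81 = -79)
(b(t) + 22880) + 30066 = (-79 + 22880) + 30066 = 22801 + 30066 = 52867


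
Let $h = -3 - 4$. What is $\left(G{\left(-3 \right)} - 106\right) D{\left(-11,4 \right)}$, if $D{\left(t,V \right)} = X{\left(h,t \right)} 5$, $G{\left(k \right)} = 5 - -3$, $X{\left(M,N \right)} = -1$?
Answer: $490$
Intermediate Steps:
$h = -7$
$G{\left(k \right)} = 8$ ($G{\left(k \right)} = 5 + 3 = 8$)
$D{\left(t,V \right)} = -5$ ($D{\left(t,V \right)} = \left(-1\right) 5 = -5$)
$\left(G{\left(-3 \right)} - 106\right) D{\left(-11,4 \right)} = \left(8 - 106\right) \left(-5\right) = \left(-98\right) \left(-5\right) = 490$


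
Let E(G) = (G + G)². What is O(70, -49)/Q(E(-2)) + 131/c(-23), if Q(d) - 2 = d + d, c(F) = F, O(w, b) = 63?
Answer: -3005/782 ≈ -3.8427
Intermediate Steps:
E(G) = 4*G² (E(G) = (2*G)² = 4*G²)
Q(d) = 2 + 2*d (Q(d) = 2 + (d + d) = 2 + 2*d)
O(70, -49)/Q(E(-2)) + 131/c(-23) = 63/(2 + 2*(4*(-2)²)) + 131/(-23) = 63/(2 + 2*(4*4)) + 131*(-1/23) = 63/(2 + 2*16) - 131/23 = 63/(2 + 32) - 131/23 = 63/34 - 131/23 = -3005/782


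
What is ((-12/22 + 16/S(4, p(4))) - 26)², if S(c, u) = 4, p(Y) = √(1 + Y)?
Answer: 61504/121 ≈ 508.30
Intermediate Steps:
((-12/22 + 16/S(4, p(4))) - 26)² = ((-12/22 + 16/4) - 26)² = ((-12*1/22 + 16*(¼)) - 26)² = ((-6/11 + 4) - 26)² = (38/11 - 26)² = (-248/11)² = 61504/121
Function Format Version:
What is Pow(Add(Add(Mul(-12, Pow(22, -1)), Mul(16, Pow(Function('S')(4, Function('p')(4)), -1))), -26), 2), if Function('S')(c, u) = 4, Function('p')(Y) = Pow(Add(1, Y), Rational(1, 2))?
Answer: Rational(61504, 121) ≈ 508.30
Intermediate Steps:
Pow(Add(Add(Mul(-12, Pow(22, -1)), Mul(16, Pow(Function('S')(4, Function('p')(4)), -1))), -26), 2) = Pow(Add(Add(Mul(-12, Pow(22, -1)), Mul(16, Pow(4, -1))), -26), 2) = Pow(Add(Add(Mul(-12, Rational(1, 22)), Mul(16, Rational(1, 4))), -26), 2) = Pow(Add(Add(Rational(-6, 11), 4), -26), 2) = Pow(Add(Rational(38, 11), -26), 2) = Pow(Rational(-248, 11), 2) = Rational(61504, 121)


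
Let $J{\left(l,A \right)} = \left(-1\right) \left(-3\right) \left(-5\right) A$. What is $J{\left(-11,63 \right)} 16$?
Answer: $-15120$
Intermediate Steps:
$J{\left(l,A \right)} = - 15 A$ ($J{\left(l,A \right)} = 3 \left(-5\right) A = - 15 A$)
$J{\left(-11,63 \right)} 16 = \left(-15\right) 63 \cdot 16 = \left(-945\right) 16 = -15120$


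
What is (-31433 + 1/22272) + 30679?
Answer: -16793087/22272 ≈ -754.00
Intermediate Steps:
(-31433 + 1/22272) + 30679 = -700075775/22272 + 30679 = -16793087/22272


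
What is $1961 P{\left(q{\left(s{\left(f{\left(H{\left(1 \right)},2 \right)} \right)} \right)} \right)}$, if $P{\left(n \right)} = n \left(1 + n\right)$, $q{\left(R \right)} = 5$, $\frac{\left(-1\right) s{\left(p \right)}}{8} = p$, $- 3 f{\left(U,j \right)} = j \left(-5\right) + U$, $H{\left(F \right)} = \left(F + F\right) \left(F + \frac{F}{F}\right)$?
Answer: $58830$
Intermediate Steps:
$H{\left(F \right)} = 2 F \left(1 + F\right)$ ($H{\left(F \right)} = 2 F \left(F + 1\right) = 2 F \left(1 + F\right)$)
$f{\left(U,j \right)} = - \frac{U}{3} + \frac{5 j}{3}$ ($f{\left(U,j \right)} = - \frac{j \left(-5\right) + U}{3} = - \frac{- 5 j + U}{3} = - \frac{U - 5 j}{3} = - \frac{U}{3} + \frac{5 j}{3}$)
$s{\left(p \right)} = - 8 p$
$1961 P{\left(q{\left(s{\left(f{\left(H{\left(1 \right)},2 \right)} \right)} \right)} \right)} = 1961 \cdot 5 \left(1 + 5\right) = 1961 \cdot 5 \cdot 6 = 1961 \cdot 30 = 58830$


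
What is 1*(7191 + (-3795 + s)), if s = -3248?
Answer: 148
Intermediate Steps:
1*(7191 + (-3795 + s)) = 1*(7191 + (-3795 - 3248)) = 1*(7191 - 7043) = 1*148 = 148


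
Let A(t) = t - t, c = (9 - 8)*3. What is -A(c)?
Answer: 0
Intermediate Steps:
c = 3 (c = 1*3 = 3)
A(t) = 0
-A(c) = -1*0 = 0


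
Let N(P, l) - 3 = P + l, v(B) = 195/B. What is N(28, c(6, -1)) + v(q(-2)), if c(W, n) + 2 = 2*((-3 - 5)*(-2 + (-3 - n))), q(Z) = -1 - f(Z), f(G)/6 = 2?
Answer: 78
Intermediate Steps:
f(G) = 12 (f(G) = 6*2 = 12)
q(Z) = -13 (q(Z) = -1 - 1*12 = -1 - 12 = -13)
c(W, n) = 78 + 16*n (c(W, n) = -2 + 2*((-3 - 5)*(-2 + (-3 - n))) = -2 + 2*(-8*(-5 - n)) = -2 + 2*(40 + 8*n) = -2 + (80 + 16*n) = 78 + 16*n)
N(P, l) = 3 + P + l (N(P, l) = 3 + (P + l) = 3 + P + l)
N(28, c(6, -1)) + v(q(-2)) = (3 + 28 + (78 + 16*(-1))) + 195/(-13) = (3 + 28 + (78 - 16)) + 195*(-1/13) = (3 + 28 + 62) - 15 = 93 - 15 = 78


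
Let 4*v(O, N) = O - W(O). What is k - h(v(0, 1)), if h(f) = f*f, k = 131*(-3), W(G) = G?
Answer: -393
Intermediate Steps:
v(O, N) = 0 (v(O, N) = (O - O)/4 = (¼)*0 = 0)
k = -393
h(f) = f²
k - h(v(0, 1)) = -393 - 1*0² = -393 - 1*0 = -393 + 0 = -393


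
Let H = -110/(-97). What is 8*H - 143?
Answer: -12991/97 ≈ -133.93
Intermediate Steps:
H = 110/97 (H = -110*(-1/97) = 110/97 ≈ 1.1340)
8*H - 143 = 8*(110/97) - 143 = 880/97 - 143 = -12991/97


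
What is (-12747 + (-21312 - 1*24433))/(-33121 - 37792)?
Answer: 58492/70913 ≈ 0.82484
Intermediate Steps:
(-12747 + (-21312 - 1*24433))/(-33121 - 37792) = (-12747 + (-21312 - 24433))/(-70913) = (-12747 - 45745)*(-1/70913) = -58492*(-1/70913) = 58492/70913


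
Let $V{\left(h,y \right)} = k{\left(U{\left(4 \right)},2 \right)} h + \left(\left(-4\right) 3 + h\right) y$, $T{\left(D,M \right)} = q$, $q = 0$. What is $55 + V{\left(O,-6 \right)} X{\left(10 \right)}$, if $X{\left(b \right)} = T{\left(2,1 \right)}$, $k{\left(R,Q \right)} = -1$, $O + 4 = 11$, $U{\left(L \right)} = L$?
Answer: $55$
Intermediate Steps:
$O = 7$ ($O = -4 + 11 = 7$)
$T{\left(D,M \right)} = 0$
$V{\left(h,y \right)} = - h + y \left(-12 + h\right)$ ($V{\left(h,y \right)} = - h + \left(\left(-4\right) 3 + h\right) y = - h + \left(-12 + h\right) y = - h + y \left(-12 + h\right)$)
$X{\left(b \right)} = 0$
$55 + V{\left(O,-6 \right)} X{\left(10 \right)} = 55 + \left(\left(-1\right) 7 - -72 + 7 \left(-6\right)\right) 0 = 55 + \left(-7 + 72 - 42\right) 0 = 55 + 23 \cdot 0 = 55 + 0 = 55$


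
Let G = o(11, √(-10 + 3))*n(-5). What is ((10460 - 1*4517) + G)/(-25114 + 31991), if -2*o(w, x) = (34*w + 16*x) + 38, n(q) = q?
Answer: 6973/6877 + 40*I*√7/6877 ≈ 1.014 + 0.015389*I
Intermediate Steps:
o(w, x) = -19 - 17*w - 8*x (o(w, x) = -((34*w + 16*x) + 38)/2 = -((16*x + 34*w) + 38)/2 = -(38 + 16*x + 34*w)/2 = -19 - 17*w - 8*x)
G = 1030 + 40*I*√7 (G = (-19 - 17*11 - 8*√(-10 + 3))*(-5) = (-19 - 187 - 8*I*√7)*(-5) = (-206 - 8*I*√7)*(-5) = 1030 + 40*I*√7 ≈ 1030.0 + 105.83*I)
((10460 - 1*4517) + G)/(-25114 + 31991) = ((10460 - 1*4517) + (1030 + 40*I*√7))/(-25114 + 31991) = ((10460 - 4517) + (1030 + 40*I*√7))/6877 = (5943 + (1030 + 40*I*√7))*(1/6877) = (6973 + 40*I*√7)*(1/6877) = 6973/6877 + 40*I*√7/6877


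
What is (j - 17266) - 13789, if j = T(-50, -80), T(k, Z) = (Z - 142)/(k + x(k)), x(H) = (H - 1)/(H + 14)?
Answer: -18102401/583 ≈ -31050.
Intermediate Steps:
x(H) = (-1 + H)/(14 + H)
T(k, Z) = (-142 + Z)/(k + (-1 + k)/(14 + k)) (T(k, Z) = (Z - 142)/(k + (-1 + k)/(14 + k)) = (-142 + Z)/(k + (-1 + k)/(14 + k)))
j = 2664/583 (j = (-142 - 80)*(14 - 50)/(-1 - 50 - 50*(14 - 50)) = -222*(-36)/(-1 - 50 - 50*(-36)) = -222*(-36)/(-1 - 50 + 1800) = -222*(-36)/1749 = (1/1749)*(-222)*(-36) = 2664/583 ≈ 4.5695)
(j - 17266) - 13789 = (2664/583 - 17266) - 13789 = -10063414/583 - 13789 = -18102401/583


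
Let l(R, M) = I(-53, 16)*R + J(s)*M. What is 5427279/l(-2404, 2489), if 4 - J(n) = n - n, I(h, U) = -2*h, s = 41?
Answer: -417483/18836 ≈ -22.164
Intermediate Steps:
J(n) = 4 (J(n) = 4 - (n - n) = 4 - 1*0 = 4 + 0 = 4)
l(R, M) = 4*M + 106*R (l(R, M) = (-2*(-53))*R + 4*M = 106*R + 4*M = 4*M + 106*R)
5427279/l(-2404, 2489) = 5427279/(4*2489 + 106*(-2404)) = 5427279/(9956 - 254824) = 5427279/(-244868) = 5427279*(-1/244868) = -417483/18836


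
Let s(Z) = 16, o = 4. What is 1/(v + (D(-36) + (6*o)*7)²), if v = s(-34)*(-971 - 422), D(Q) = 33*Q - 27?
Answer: 1/1073921 ≈ 9.3117e-7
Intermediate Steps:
D(Q) = -27 + 33*Q
v = -22288 (v = 16*(-971 - 422) = 16*(-1393) = -22288)
1/(v + (D(-36) + (6*o)*7)²) = 1/(-22288 + ((-27 + 33*(-36)) + (6*4)*7)²) = 1/(-22288 + ((-27 - 1188) + 24*7)²) = 1/(-22288 + (-1215 + 168)²) = 1/(-22288 + (-1047)²) = 1/(-22288 + 1096209) = 1/1073921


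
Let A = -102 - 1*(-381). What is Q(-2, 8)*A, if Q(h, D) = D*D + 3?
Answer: 18693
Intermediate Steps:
A = 279 (A = -102 + 381 = 279)
Q(h, D) = 3 + D**2 (Q(h, D) = D**2 + 3 = 3 + D**2)
Q(-2, 8)*A = (3 + 8**2)*279 = (3 + 64)*279 = 67*279 = 18693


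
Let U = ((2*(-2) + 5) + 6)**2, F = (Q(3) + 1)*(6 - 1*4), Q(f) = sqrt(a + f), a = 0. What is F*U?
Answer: 98 + 98*sqrt(3) ≈ 267.74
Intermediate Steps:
Q(f) = sqrt(f) (Q(f) = sqrt(0 + f) = sqrt(f))
F = 2 + 2*sqrt(3) (F = (sqrt(3) + 1)*(6 - 1*4) = (1 + sqrt(3))*(6 - 4) = (1 + sqrt(3))*2 = 2 + 2*sqrt(3) ≈ 5.4641)
U = 49 (U = ((-4 + 5) + 6)**2 = (1 + 6)**2 = 7**2 = 49)
F*U = (2 + 2*sqrt(3))*49 = 98 + 98*sqrt(3)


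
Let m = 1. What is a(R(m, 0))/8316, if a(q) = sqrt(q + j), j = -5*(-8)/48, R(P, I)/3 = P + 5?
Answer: sqrt(678)/49896 ≈ 0.00052185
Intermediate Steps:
R(P, I) = 15 + 3*P (R(P, I) = 3*(P + 5) = 3*(5 + P) = 15 + 3*P)
j = 5/6 (j = 40*(1/48) = 5/6 ≈ 0.83333)
a(q) = sqrt(5/6 + q) (a(q) = sqrt(q + 5/6) = sqrt(5/6 + q))
a(R(m, 0))/8316 = (sqrt(30 + 36*(15 + 3*1))/6)/8316 = (sqrt(30 + 36*(15 + 3))/6)*(1/8316) = (sqrt(30 + 36*18)/6)*(1/8316) = (sqrt(30 + 648)/6)*(1/8316) = (sqrt(678)/6)*(1/8316) = sqrt(678)/49896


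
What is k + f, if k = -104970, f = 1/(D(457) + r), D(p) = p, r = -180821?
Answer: -18932809081/180364 ≈ -1.0497e+5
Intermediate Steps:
f = -1/180364 (f = 1/(457 - 180821) = 1/(-180364) = -1/180364 ≈ -5.5443e-6)
k + f = -104970 - 1/180364 = -18932809081/180364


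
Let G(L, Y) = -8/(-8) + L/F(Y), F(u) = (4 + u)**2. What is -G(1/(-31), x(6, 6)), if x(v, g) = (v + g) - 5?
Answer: -3750/3751 ≈ -0.99973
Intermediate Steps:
x(v, g) = -5 + g + v (x(v, g) = (g + v) - 5 = -5 + g + v)
G(L, Y) = 1 + L/(4 + Y)**2 (G(L, Y) = -8/(-8) + L/((4 + Y)**2) = -8*(-1/8) + L/(4 + Y)**2 = 1 + L/(4 + Y)**2)
-G(1/(-31), x(6, 6)) = -(1 + 1/((-31)*(4 + (-5 + 6 + 6))**2)) = -(1 - 1/(31*(4 + 7)**2)) = -(1 - 1/31/11**2) = -(1 - 1/31*1/121) = -(1 - 1/3751) = -1*3750/3751 = -3750/3751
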